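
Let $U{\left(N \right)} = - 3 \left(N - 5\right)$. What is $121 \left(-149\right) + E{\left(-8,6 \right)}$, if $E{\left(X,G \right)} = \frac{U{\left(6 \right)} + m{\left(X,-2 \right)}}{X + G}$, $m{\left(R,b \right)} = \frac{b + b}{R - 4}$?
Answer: $- \frac{54083}{3} \approx -18028.0$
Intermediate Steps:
$m{\left(R,b \right)} = \frac{2 b}{-4 + R}$
$U{\left(N \right)} = 15 - 3 N$ ($U{\left(N \right)} = - 3 \left(-5 + N\right) = 15 - 3 N$)
$E{\left(X,G \right)} = \frac{-3 - \frac{4}{-4 + X}}{G + X}$ ($E{\left(X,G \right)} = \frac{\left(15 - 18\right) + 2 \left(-2\right) \frac{1}{-4 + X}}{X + G} = \frac{\left(15 - 18\right) - \frac{4}{-4 + X}}{G + X} = \frac{-3 - \frac{4}{-4 + X}}{G + X}$)
$121 \left(-149\right) + E{\left(-8,6 \right)} = 121 \left(-149\right) + \frac{8 - -24}{\left(-4 - 8\right) \left(6 - 8\right)} = -18029 + \frac{8 + 24}{\left(-12\right) \left(-2\right)} = -18029 - \left(- \frac{1}{24}\right) 32 = -18029 + \frac{4}{3} = - \frac{54083}{3}$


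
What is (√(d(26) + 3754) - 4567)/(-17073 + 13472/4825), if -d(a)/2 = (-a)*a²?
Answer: 22035775/82363753 - 33775*√794/82363753 ≈ 0.25599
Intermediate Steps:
d(a) = 2*a³ (d(a) = -2*(-a)*a² = -(-2)*a³ = 2*a³)
(√(d(26) + 3754) - 4567)/(-17073 + 13472/4825) = (√(2*26³ + 3754) - 4567)/(-17073 + 13472/4825) = (√(2*17576 + 3754) - 4567)/(-17073 + 13472*(1/4825)) = (√(35152 + 3754) - 4567)/(-17073 + 13472/4825) = (√38906 - 4567)/(-82363753/4825) = (7*√794 - 4567)*(-4825/82363753) = (-4567 + 7*√794)*(-4825/82363753) = 22035775/82363753 - 33775*√794/82363753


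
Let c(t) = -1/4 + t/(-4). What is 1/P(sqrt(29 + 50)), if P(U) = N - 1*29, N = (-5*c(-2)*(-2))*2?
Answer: -1/24 ≈ -0.041667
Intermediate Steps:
c(t) = -1/4 - t/4 (c(t) = -1*1/4 + t*(-1/4) = -1/4 - t/4)
N = 5 (N = (-5*(-1/4 - 1/4*(-2))*(-2))*2 = (-5*(-1/4 + 1/2)*(-2))*2 = (-5*1/4*(-2))*2 = -5/4*(-2)*2 = (5/2)*2 = 5)
P(U) = -24 (P(U) = 5 - 1*29 = 5 - 29 = -24)
1/P(sqrt(29 + 50)) = 1/(-24) = -1/24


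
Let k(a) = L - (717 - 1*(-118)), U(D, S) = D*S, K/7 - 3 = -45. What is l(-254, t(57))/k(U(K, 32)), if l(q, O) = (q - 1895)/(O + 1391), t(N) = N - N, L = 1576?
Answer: -2149/1030731 ≈ -0.0020849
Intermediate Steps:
K = -294 (K = 21 + 7*(-45) = 21 - 315 = -294)
t(N) = 0
l(q, O) = (-1895 + q)/(1391 + O)
k(a) = 741 (k(a) = 1576 - (717 - 1*(-118)) = 1576 - (717 + 118) = 1576 - 1*835 = 1576 - 835 = 741)
l(-254, t(57))/k(U(K, 32)) = ((-1895 - 254)/(1391 + 0))/741 = (-2149/1391)*(1/741) = ((1/1391)*(-2149))*(1/741) = -2149/1391*1/741 = -2149/1030731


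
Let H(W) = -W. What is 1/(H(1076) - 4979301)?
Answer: -1/4980377 ≈ -2.0079e-7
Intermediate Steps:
1/(H(1076) - 4979301) = 1/(-1*1076 - 4979301) = 1/(-1076 - 4979301) = 1/(-4980377) = -1/4980377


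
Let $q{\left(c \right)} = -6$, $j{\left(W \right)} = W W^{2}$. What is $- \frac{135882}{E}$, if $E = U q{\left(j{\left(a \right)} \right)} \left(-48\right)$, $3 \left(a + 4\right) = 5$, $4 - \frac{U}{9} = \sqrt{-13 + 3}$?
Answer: $- \frac{7549}{936} - \frac{7549 i \sqrt{10}}{3744} \approx -8.0652 - 6.3761 i$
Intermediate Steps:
$U = 36 - 9 i \sqrt{10}$ ($U = 36 - 9 \sqrt{-13 + 3} = 36 - 9 \sqrt{-10} = 36 - 9 i \sqrt{10} \approx 36.0 - 28.461 i$)
$a = - \frac{7}{3}$ ($a = -4 + \frac{1}{3} \cdot 5 = -4 + \frac{5}{3} = - \frac{7}{3} \approx -2.3333$)
$j{\left(W \right)} = W^{3}$
$E = 10368 - 2592 i \sqrt{10}$ ($E = \left(36 - 9 i \sqrt{10}\right) \left(-6\right) \left(-48\right) = \left(-216 + 54 i \sqrt{10}\right) \left(-48\right) = 10368 - 2592 i \sqrt{10} \approx 10368.0 - 8196.6 i$)
$- \frac{135882}{E} = - \frac{135882}{10368 - 2592 i \sqrt{10}}$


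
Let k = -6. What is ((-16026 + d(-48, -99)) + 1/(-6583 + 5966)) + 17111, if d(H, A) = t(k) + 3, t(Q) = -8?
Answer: 666359/617 ≈ 1080.0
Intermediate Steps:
d(H, A) = -5 (d(H, A) = -8 + 3 = -5)
((-16026 + d(-48, -99)) + 1/(-6583 + 5966)) + 17111 = ((-16026 - 5) + 1/(-6583 + 5966)) + 17111 = (-16031 + 1/(-617)) + 17111 = (-16031 - 1/617) + 17111 = -9891128/617 + 17111 = 666359/617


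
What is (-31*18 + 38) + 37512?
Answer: 36992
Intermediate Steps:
(-31*18 + 38) + 37512 = (-558 + 38) + 37512 = -520 + 37512 = 36992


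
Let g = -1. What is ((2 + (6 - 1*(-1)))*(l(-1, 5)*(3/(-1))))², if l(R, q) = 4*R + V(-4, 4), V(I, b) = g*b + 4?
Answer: 11664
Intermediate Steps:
V(I, b) = 4 - b (V(I, b) = -b + 4 = 4 - b)
l(R, q) = 4*R (l(R, q) = 4*R + (4 - 1*4) = 4*R + (4 - 4) = 4*R + 0 = 4*R)
((2 + (6 - 1*(-1)))*(l(-1, 5)*(3/(-1))))² = ((2 + (6 - 1*(-1)))*((4*(-1))*(3/(-1))))² = ((2 + (6 + 1))*(-12*(-1)))² = ((2 + 7)*(-4*(-3)))² = (9*12)² = 108² = 11664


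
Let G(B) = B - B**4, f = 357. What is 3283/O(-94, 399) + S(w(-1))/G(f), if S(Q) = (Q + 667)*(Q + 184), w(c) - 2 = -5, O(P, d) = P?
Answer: -13331647999837/381716310234 ≈ -34.926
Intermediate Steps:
w(c) = -3 (w(c) = 2 - 5 = -3)
S(Q) = (184 + Q)*(667 + Q) (S(Q) = (667 + Q)*(184 + Q) = (184 + Q)*(667 + Q))
3283/O(-94, 399) + S(w(-1))/G(f) = 3283/(-94) + (122728 + (-3)**2 + 851*(-3))/(357 - 1*357**4) = 3283*(-1/94) + (122728 + 9 - 2553)/(357 - 1*16243247601) = -3283/94 + 120184/(357 - 16243247601) = -3283/94 + 120184/(-16243247244) = -3283/94 + 120184*(-1/16243247244) = -3283/94 - 30046/4060811811 = -13331647999837/381716310234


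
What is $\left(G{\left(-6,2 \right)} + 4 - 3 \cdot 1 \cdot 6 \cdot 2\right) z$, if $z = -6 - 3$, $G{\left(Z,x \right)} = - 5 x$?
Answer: $1386$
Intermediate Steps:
$z = -9$
$\left(G{\left(-6,2 \right)} + 4 - 3 \cdot 1 \cdot 6 \cdot 2\right) z = \left(\left(-5\right) 2 + 4 - 3 \cdot 1 \cdot 6 \cdot 2\right) \left(-9\right) = \left(-10 + 4 \left(-3\right) 6 \cdot 2\right) \left(-9\right) = \left(-10 + 4 \left(\left(-18\right) 2\right)\right) \left(-9\right) = \left(-10 + 4 \left(-36\right)\right) \left(-9\right) = \left(-10 - 144\right) \left(-9\right) = \left(-154\right) \left(-9\right) = 1386$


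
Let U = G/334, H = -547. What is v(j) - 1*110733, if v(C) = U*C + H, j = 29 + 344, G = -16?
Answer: -18586744/167 ≈ -1.1130e+5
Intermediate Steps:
j = 373
U = -8/167 (U = -16/334 = -16*1/334 = -8/167 ≈ -0.047904)
v(C) = -547 - 8*C/167 (v(C) = -8*C/167 - 547 = -547 - 8*C/167)
v(j) - 1*110733 = (-547 - 8/167*373) - 1*110733 = (-547 - 2984/167) - 110733 = -94333/167 - 110733 = -18586744/167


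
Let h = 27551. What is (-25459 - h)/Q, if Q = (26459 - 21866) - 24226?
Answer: 53010/19633 ≈ 2.7000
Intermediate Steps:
Q = -19633 (Q = 4593 - 24226 = -19633)
(-25459 - h)/Q = (-25459 - 1*27551)/(-19633) = (-25459 - 27551)*(-1/19633) = -53010*(-1/19633) = 53010/19633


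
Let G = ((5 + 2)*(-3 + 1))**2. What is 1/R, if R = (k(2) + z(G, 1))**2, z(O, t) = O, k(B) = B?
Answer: 1/39204 ≈ 2.5508e-5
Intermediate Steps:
G = 196 (G = (7*(-2))**2 = (-14)**2 = 196)
R = 39204 (R = (2 + 196)**2 = 198**2 = 39204)
1/R = 1/39204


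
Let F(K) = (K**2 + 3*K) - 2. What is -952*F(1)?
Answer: -1904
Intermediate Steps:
F(K) = -2 + K**2 + 3*K
-952*F(1) = -952*(-2 + 1**2 + 3*1) = -952*(-2 + 1 + 3) = -952*2 = -1904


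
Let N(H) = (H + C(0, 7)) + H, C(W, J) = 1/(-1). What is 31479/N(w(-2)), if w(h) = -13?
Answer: -10493/9 ≈ -1165.9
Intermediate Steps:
C(W, J) = -1
N(H) = -1 + 2*H (N(H) = (H - 1) + H = (-1 + H) + H = -1 + 2*H)
31479/N(w(-2)) = 31479/(-1 + 2*(-13)) = 31479/(-1 - 26) = 31479/(-27) = 31479*(-1/27) = -10493/9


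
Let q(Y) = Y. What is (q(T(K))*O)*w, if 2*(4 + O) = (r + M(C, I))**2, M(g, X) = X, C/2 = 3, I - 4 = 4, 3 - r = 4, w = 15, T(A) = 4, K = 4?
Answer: 1230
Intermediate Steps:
r = -1 (r = 3 - 1*4 = 3 - 4 = -1)
I = 8 (I = 4 + 4 = 8)
C = 6 (C = 2*3 = 6)
O = 41/2 (O = -4 + (-1 + 8)**2/2 = -4 + (1/2)*7**2 = -4 + (1/2)*49 = -4 + 49/2 = 41/2 ≈ 20.500)
(q(T(K))*O)*w = (4*(41/2))*15 = 82*15 = 1230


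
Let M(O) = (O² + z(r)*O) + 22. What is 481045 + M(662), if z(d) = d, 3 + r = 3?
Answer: 919311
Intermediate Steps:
r = 0 (r = -3 + 3 = 0)
M(O) = 22 + O² (M(O) = (O² + 0*O) + 22 = (O² + 0) + 22 = O² + 22 = 22 + O²)
481045 + M(662) = 481045 + (22 + 662²) = 481045 + (22 + 438244) = 481045 + 438266 = 919311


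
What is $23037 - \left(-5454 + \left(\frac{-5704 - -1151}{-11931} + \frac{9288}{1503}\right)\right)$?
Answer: $\frac{56754589064}{1992477} \approx 28484.0$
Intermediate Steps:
$23037 - \left(-5454 + \left(\frac{-5704 - -1151}{-11931} + \frac{9288}{1503}\right)\right) = 23037 - \left(-5454 + \left(\left(-5704 + 1151\right) \left(- \frac{1}{11931}\right) + 9288 \cdot \frac{1}{1503}\right)\right) = 23037 - \left(-5454 + \left(\left(-4553\right) \left(- \frac{1}{11931}\right) + \frac{1032}{167}\right)\right) = 23037 - \left(-5454 + \left(\frac{4553}{11931} + \frac{1032}{167}\right)\right) = 23037 - \left(-5454 + \frac{13073143}{1992477}\right) = 23037 - - \frac{10853896415}{1992477} = 23037 + \frac{10853896415}{1992477} = \frac{56754589064}{1992477}$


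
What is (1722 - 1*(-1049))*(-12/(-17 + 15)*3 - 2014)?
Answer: -5530916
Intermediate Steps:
(1722 - 1*(-1049))*(-12/(-17 + 15)*3 - 2014) = (1722 + 1049)*(-12/(-2)*3 - 2014) = 2771*(-12*(-½)*3 - 2014) = 2771*(6*3 - 2014) = 2771*(18 - 2014) = 2771*(-1996) = -5530916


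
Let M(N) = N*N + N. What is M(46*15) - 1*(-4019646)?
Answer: 4496436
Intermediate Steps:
M(N) = N + N² (M(N) = N² + N = N + N²)
M(46*15) - 1*(-4019646) = (46*15)*(1 + 46*15) - 1*(-4019646) = 690*(1 + 690) + 4019646 = 690*691 + 4019646 = 476790 + 4019646 = 4496436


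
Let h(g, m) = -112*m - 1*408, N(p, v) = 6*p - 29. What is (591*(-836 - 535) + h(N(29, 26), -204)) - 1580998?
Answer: -2368819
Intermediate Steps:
N(p, v) = -29 + 6*p
h(g, m) = -408 - 112*m (h(g, m) = -112*m - 408 = -408 - 112*m)
(591*(-836 - 535) + h(N(29, 26), -204)) - 1580998 = (591*(-836 - 535) + (-408 - 112*(-204))) - 1580998 = (591*(-1371) + (-408 + 22848)) - 1580998 = (-810261 + 22440) - 1580998 = -787821 - 1580998 = -2368819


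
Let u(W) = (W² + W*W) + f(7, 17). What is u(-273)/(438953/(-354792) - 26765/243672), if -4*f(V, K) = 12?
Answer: -14914622066630/134787689 ≈ -1.1065e+5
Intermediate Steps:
f(V, K) = -3 (f(V, K) = -¼*12 = -3)
u(W) = -3 + 2*W² (u(W) = (W² + W*W) - 3 = (W² + W²) - 3 = 2*W² - 3 = -3 + 2*W²)
u(-273)/(438953/(-354792) - 26765/243672) = (-3 + 2*(-273)²)/(438953/(-354792) - 26765/243672) = (-3 + 2*74529)/(438953*(-1/354792) - 26765*1/243672) = (-3 + 149058)/(-438953/354792 - 26765/243672) = 149055/(-404363067/300183598) = 149055*(-300183598/404363067) = -14914622066630/134787689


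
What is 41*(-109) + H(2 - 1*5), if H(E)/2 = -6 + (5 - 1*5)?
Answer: -4481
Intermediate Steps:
H(E) = -12 (H(E) = 2*(-6 + (5 - 1*5)) = 2*(-6 + (5 - 5)) = 2*(-6 + 0) = 2*(-6) = -12)
41*(-109) + H(2 - 1*5) = 41*(-109) - 12 = -4469 - 12 = -4481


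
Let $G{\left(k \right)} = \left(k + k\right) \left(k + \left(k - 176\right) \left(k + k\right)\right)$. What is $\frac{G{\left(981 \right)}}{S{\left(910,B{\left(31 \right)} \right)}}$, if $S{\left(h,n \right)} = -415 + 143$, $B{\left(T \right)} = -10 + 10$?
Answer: $- \frac{1550363571}{136} \approx -1.14 \cdot 10^{7}$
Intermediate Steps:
$B{\left(T \right)} = 0$
$S{\left(h,n \right)} = -272$
$G{\left(k \right)} = 2 k \left(k + 2 k \left(-176 + k\right)\right)$ ($G{\left(k \right)} = 2 k \left(k + \left(-176 + k\right) 2 k\right) = 2 k \left(k + 2 k \left(-176 + k\right)\right)$)
$\frac{G{\left(981 \right)}}{S{\left(910,B{\left(31 \right)} \right)}} = \frac{981^{2} \left(-702 + 4 \cdot 981\right)}{-272} = 962361 \left(-702 + 3924\right) \left(- \frac{1}{272}\right) = 962361 \cdot 3222 \left(- \frac{1}{272}\right) = 3100727142 \left(- \frac{1}{272}\right) = - \frac{1550363571}{136}$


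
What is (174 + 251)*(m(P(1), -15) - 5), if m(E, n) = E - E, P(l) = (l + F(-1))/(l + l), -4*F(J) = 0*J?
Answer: -2125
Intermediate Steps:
F(J) = 0 (F(J) = -0*J = -¼*0 = 0)
P(l) = ½ (P(l) = (l + 0)/(l + l) = l/((2*l)) = l*(1/(2*l)) = ½)
m(E, n) = 0
(174 + 251)*(m(P(1), -15) - 5) = (174 + 251)*(0 - 5) = 425*(-5) = -2125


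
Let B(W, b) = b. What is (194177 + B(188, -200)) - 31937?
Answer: 162040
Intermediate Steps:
(194177 + B(188, -200)) - 31937 = (194177 - 200) - 31937 = 193977 - 31937 = 162040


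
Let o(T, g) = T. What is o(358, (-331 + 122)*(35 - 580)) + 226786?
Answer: 227144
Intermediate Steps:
o(358, (-331 + 122)*(35 - 580)) + 226786 = 358 + 226786 = 227144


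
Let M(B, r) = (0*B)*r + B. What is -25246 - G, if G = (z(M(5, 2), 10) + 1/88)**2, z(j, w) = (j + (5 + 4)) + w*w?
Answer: -296166113/7744 ≈ -38245.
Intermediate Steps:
M(B, r) = B (M(B, r) = 0*r + B = 0 + B = B)
z(j, w) = 9 + j + w**2 (z(j, w) = (j + 9) + w**2 = (9 + j) + w**2 = 9 + j + w**2)
G = 100661089/7744 (G = ((9 + 5 + 10**2) + 1/88)**2 = ((9 + 5 + 100) + 1/88)**2 = (114 + 1/88)**2 = (10033/88)**2 = 100661089/7744 ≈ 12999.)
-25246 - G = -25246 - 1*100661089/7744 = -25246 - 100661089/7744 = -296166113/7744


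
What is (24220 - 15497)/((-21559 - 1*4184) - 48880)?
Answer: -8723/74623 ≈ -0.11689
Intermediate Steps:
(24220 - 15497)/((-21559 - 1*4184) - 48880) = 8723/((-21559 - 4184) - 48880) = 8723/(-25743 - 48880) = 8723/(-74623) = 8723*(-1/74623) = -8723/74623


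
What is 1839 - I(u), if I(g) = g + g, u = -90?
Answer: 2019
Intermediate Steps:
I(g) = 2*g
1839 - I(u) = 1839 - 2*(-90) = 1839 - 1*(-180) = 1839 + 180 = 2019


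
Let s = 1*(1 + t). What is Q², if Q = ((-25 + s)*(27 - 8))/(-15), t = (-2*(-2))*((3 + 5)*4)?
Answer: 3904576/225 ≈ 17354.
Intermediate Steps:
t = 128 (t = 4*(8*4) = 4*32 = 128)
s = 129 (s = 1*(1 + 128) = 1*129 = 129)
Q = -1976/15 (Q = ((-25 + 129)*(27 - 8))/(-15) = (104*19)*(-1/15) = 1976*(-1/15) = -1976/15 ≈ -131.73)
Q² = (-1976/15)² = 3904576/225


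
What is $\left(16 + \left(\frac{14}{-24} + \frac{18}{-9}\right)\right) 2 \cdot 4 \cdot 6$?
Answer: $644$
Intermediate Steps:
$\left(16 + \left(\frac{14}{-24} + \frac{18}{-9}\right)\right) 2 \cdot 4 \cdot 6 = \left(16 + \left(14 \left(- \frac{1}{24}\right) + 18 \left(- \frac{1}{9}\right)\right)\right) 8 \cdot 6 = \left(16 - \frac{31}{12}\right) 48 = \frac{161}{12} \cdot 48 = 644$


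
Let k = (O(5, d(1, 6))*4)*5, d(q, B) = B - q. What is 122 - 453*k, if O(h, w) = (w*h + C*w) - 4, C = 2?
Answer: -280738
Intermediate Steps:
O(h, w) = -4 + 2*w + h*w (O(h, w) = (w*h + 2*w) - 4 = (h*w + 2*w) - 4 = (2*w + h*w) - 4 = -4 + 2*w + h*w)
k = 620 (k = ((-4 + 2*(6 - 1*1) + 5*(6 - 1*1))*4)*5 = ((-4 + 2*(6 - 1) + 5*(6 - 1))*4)*5 = ((-4 + 2*5 + 5*5)*4)*5 = ((-4 + 10 + 25)*4)*5 = (31*4)*5 = 124*5 = 620)
122 - 453*k = 122 - 453*620 = 122 - 280860 = -280738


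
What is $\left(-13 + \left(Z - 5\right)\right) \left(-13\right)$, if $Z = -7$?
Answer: $325$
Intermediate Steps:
$\left(-13 + \left(Z - 5\right)\right) \left(-13\right) = \left(-13 - 12\right) \left(-13\right) = \left(-25\right) \left(-13\right) = 325$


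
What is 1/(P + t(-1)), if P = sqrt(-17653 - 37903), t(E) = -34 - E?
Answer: -33/56645 - 2*I*sqrt(13889)/56645 ≈ -0.00058258 - 0.0041611*I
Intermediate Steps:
P = 2*I*sqrt(13889) (P = sqrt(-55556) = 2*I*sqrt(13889) ≈ 235.7*I)
1/(P + t(-1)) = 1/(2*I*sqrt(13889) + (-34 - 1*(-1))) = 1/(2*I*sqrt(13889) + (-34 + 1)) = 1/(2*I*sqrt(13889) - 33) = 1/(-33 + 2*I*sqrt(13889))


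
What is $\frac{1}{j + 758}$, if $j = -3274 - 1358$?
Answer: $- \frac{1}{3874} \approx -0.00025813$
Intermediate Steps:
$j = -4632$
$\frac{1}{j + 758} = \frac{1}{-4632 + 758} = \frac{1}{-3874} = - \frac{1}{3874}$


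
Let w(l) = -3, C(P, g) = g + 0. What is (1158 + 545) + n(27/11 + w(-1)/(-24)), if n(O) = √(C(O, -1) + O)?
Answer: 1703 + √3058/44 ≈ 1704.3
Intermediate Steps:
C(P, g) = g
n(O) = √(-1 + O)
(1158 + 545) + n(27/11 + w(-1)/(-24)) = (1158 + 545) + √(-1 + (27/11 - 3/(-24))) = 1703 + √(-1 + (27*(1/11) - 3*(-1/24))) = 1703 + √(-1 + (27/11 + ⅛)) = 1703 + √(-1 + 227/88) = 1703 + √(139/88) = 1703 + √3058/44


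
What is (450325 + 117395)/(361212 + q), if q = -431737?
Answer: -113544/14105 ≈ -8.0499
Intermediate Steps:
(450325 + 117395)/(361212 + q) = (450325 + 117395)/(361212 - 431737) = 567720/(-70525) = 567720*(-1/70525) = -113544/14105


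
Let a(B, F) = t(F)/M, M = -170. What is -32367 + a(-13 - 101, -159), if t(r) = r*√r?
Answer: -32367 + 159*I*√159/170 ≈ -32367.0 + 11.794*I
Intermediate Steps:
t(r) = r^(3/2)
a(B, F) = -F^(3/2)/170 (a(B, F) = F^(3/2)/(-170) = F^(3/2)*(-1/170) = -F^(3/2)/170)
-32367 + a(-13 - 101, -159) = -32367 - (-159)*I*√159/170 = -32367 + 159*I*√159/170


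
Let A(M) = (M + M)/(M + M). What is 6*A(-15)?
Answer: 6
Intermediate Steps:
A(M) = 1 (A(M) = (2*M)/((2*M)) = (2*M)*(1/(2*M)) = 1)
6*A(-15) = 6*1 = 6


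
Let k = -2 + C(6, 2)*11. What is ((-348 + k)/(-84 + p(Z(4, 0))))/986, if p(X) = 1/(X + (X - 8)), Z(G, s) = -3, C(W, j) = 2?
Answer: 2296/580261 ≈ 0.0039568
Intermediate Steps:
p(X) = 1/(-8 + 2*X) (p(X) = 1/(X + (-8 + X)) = 1/(-8 + 2*X))
k = 20 (k = -2 + 2*11 = -2 + 22 = 20)
((-348 + k)/(-84 + p(Z(4, 0))))/986 = ((-348 + 20)/(-84 + 1/(2*(-4 - 3))))/986 = -328/(-84 + (½)/(-7))*(1/986) = -328/(-84 + (½)*(-⅐))*(1/986) = -328/(-84 - 1/14)*(1/986) = -328/(-1177/14)*(1/986) = -328*(-14/1177)*(1/986) = (4592/1177)*(1/986) = 2296/580261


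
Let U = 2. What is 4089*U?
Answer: 8178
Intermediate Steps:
4089*U = 4089*2 = 8178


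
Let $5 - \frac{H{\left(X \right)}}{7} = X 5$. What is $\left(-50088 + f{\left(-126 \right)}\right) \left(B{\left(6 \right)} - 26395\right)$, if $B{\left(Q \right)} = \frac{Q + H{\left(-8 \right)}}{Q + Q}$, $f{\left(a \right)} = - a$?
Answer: $\frac{2634821013}{2} \approx 1.3174 \cdot 10^{9}$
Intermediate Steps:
$H{\left(X \right)} = 35 - 35 X$ ($H{\left(X \right)} = 35 - 7 X 5 = 35 - 7 \cdot 5 X = 35 - 35 X$)
$B{\left(Q \right)} = \frac{315 + Q}{2 Q}$ ($B{\left(Q \right)} = \frac{Q + \left(35 - -280\right)}{Q + Q} = \frac{Q + \left(35 + 280\right)}{2 Q} = \left(Q + 315\right) \frac{1}{2 Q} = \left(315 + Q\right) \frac{1}{2 Q} = \frac{315 + Q}{2 Q}$)
$\left(-50088 + f{\left(-126 \right)}\right) \left(B{\left(6 \right)} - 26395\right) = \left(-50088 - -126\right) \left(\frac{315 + 6}{2 \cdot 6} - 26395\right) = \left(-50088 + 126\right) \left(\frac{1}{2} \cdot \frac{1}{6} \cdot 321 - 26395\right) = - 49962 \left(\frac{107}{4} - 26395\right) = \left(-49962\right) \left(- \frac{105473}{4}\right) = \frac{2634821013}{2}$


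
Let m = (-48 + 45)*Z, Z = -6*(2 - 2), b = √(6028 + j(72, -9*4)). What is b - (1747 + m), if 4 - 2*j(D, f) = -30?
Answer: -1747 + √6045 ≈ -1669.3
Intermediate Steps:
j(D, f) = 17 (j(D, f) = 2 - ½*(-30) = 2 + 15 = 17)
b = √6045 (b = √(6028 + 17) = √6045 ≈ 77.750)
Z = 0 (Z = -6*0 = 0)
m = 0 (m = (-48 + 45)*0 = -3*0 = 0)
b - (1747 + m) = √6045 - (1747 + 0) = √6045 - 1*1747 = √6045 - 1747 = -1747 + √6045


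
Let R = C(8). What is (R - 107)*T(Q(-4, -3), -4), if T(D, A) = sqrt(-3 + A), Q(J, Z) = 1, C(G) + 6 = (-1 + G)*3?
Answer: -92*I*sqrt(7) ≈ -243.41*I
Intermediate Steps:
C(G) = -9 + 3*G (C(G) = -6 + (-1 + G)*3 = -6 + (-3 + 3*G) = -9 + 3*G)
R = 15 (R = -9 + 3*8 = -9 + 24 = 15)
(R - 107)*T(Q(-4, -3), -4) = (15 - 107)*sqrt(-3 - 4) = -92*I*sqrt(7)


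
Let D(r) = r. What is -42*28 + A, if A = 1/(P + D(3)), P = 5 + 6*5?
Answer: -44687/38 ≈ -1176.0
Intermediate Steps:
P = 35 (P = 5 + 30 = 35)
A = 1/38 (A = 1/(35 + 3) = 1/38 ≈ 0.026316)
-42*28 + A = -42*28 + 1/38 = -1176 + 1/38 = -44687/38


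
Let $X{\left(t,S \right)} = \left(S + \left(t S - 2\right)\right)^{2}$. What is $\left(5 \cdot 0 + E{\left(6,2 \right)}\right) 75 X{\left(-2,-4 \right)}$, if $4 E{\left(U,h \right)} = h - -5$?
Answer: $525$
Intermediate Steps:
$E{\left(U,h \right)} = \frac{5}{4} + \frac{h}{4}$ ($E{\left(U,h \right)} = \frac{h - -5}{4} = \frac{h + 5}{4} = \frac{5 + h}{4} = \frac{5}{4} + \frac{h}{4}$)
$X{\left(t,S \right)} = \left(-2 + S + S t\right)^{2}$ ($X{\left(t,S \right)} = \left(S + \left(S t - 2\right)\right)^{2} = \left(S + \left(-2 + S t\right)\right)^{2} = \left(-2 + S + S t\right)^{2}$)
$\left(5 \cdot 0 + E{\left(6,2 \right)}\right) 75 X{\left(-2,-4 \right)} = \left(5 \cdot 0 + \left(\frac{5}{4} + \frac{1}{4} \cdot 2\right)\right) 75 \left(-2 - 4 - -8\right)^{2} = \left(0 + \left(\frac{5}{4} + \frac{1}{2}\right)\right) 75 \left(-2 - 4 + 8\right)^{2} = \left(0 + \frac{7}{4}\right) 75 \cdot 2^{2} = \frac{7}{4} \cdot 75 \cdot 4 = \frac{525}{4} \cdot 4 = 525$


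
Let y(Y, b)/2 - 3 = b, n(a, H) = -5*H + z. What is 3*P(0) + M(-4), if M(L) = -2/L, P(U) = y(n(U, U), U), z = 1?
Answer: 37/2 ≈ 18.500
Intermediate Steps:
n(a, H) = 1 - 5*H (n(a, H) = -5*H + 1 = 1 - 5*H)
y(Y, b) = 6 + 2*b
P(U) = 6 + 2*U
3*P(0) + M(-4) = 3*(6 + 2*0) - 2/(-4) = 3*(6 + 0) - 2*(-¼) = 3*6 + ½ = 18 + ½ = 37/2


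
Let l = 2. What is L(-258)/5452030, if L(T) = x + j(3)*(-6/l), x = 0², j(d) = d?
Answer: -9/5452030 ≈ -1.6508e-6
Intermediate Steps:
x = 0
L(T) = -9 (L(T) = 0 + 3*(-6/2) = 0 + 3*(-6*½) = 0 + 3*(-3) = 0 - 9 = -9)
L(-258)/5452030 = -9/5452030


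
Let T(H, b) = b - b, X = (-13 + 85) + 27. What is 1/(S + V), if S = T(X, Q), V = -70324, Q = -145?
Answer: -1/70324 ≈ -1.4220e-5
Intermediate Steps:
X = 99 (X = 72 + 27 = 99)
T(H, b) = 0
S = 0
1/(S + V) = 1/(0 - 70324) = 1/(-70324) = -1/70324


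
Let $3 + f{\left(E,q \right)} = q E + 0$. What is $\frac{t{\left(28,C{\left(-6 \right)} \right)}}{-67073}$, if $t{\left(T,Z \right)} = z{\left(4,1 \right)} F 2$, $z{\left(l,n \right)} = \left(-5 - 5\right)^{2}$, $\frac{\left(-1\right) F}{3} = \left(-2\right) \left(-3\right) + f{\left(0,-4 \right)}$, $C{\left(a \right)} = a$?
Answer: $\frac{1800}{67073} \approx 0.026836$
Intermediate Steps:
$f{\left(E,q \right)} = -3 + E q$ ($f{\left(E,q \right)} = -3 + \left(q E + 0\right) = -3 + \left(E q + 0\right) = -3 + E q$)
$F = -9$ ($F = - 3 \left(\left(-2\right) \left(-3\right) + \left(-3 + 0 \left(-4\right)\right)\right) = - 3 \left(6 + \left(-3 + 0\right)\right) = - 3 \left(6 - 3\right) = \left(-3\right) 3 = -9$)
$z{\left(l,n \right)} = 100$ ($z{\left(l,n \right)} = \left(-10\right)^{2} = 100$)
$t{\left(T,Z \right)} = -1800$ ($t{\left(T,Z \right)} = 100 \left(-9\right) 2 = \left(-900\right) 2 = -1800$)
$\frac{t{\left(28,C{\left(-6 \right)} \right)}}{-67073} = - \frac{1800}{-67073} = \left(-1800\right) \left(- \frac{1}{67073}\right) = \frac{1800}{67073}$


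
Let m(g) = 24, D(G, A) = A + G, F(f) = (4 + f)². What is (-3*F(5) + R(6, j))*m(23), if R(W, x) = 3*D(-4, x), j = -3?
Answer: -6336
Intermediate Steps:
R(W, x) = -12 + 3*x (R(W, x) = 3*(x - 4) = 3*(-4 + x) = -12 + 3*x)
(-3*F(5) + R(6, j))*m(23) = (-3*(4 + 5)² + (-12 + 3*(-3)))*24 = (-3*9² + (-12 - 9))*24 = (-3*81 - 21)*24 = (-243 - 21)*24 = -264*24 = -6336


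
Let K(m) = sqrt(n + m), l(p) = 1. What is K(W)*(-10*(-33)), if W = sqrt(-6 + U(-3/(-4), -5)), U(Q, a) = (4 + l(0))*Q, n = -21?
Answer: 165*sqrt(-84 + 6*I) ≈ 53.975 + 1513.2*I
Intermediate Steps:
U(Q, a) = 5*Q (U(Q, a) = (4 + 1)*Q = 5*Q)
W = 3*I/2 (W = sqrt(-6 + 5*(-3/(-4))) = sqrt(-6 + 5*(-3*(-1/4))) = sqrt(-6 + 5*(3/4)) = sqrt(-6 + 15/4) = sqrt(-9/4) = 3*I/2 ≈ 1.5*I)
K(m) = sqrt(-21 + m)
K(W)*(-10*(-33)) = sqrt(-21 + 3*I/2)*(-10*(-33)) = sqrt(-21 + 3*I/2)*330 = 330*sqrt(-21 + 3*I/2)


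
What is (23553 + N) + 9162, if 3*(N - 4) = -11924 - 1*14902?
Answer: 23777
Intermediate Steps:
N = -8938 (N = 4 + (-11924 - 1*14902)/3 = 4 + (-11924 - 14902)/3 = 4 + (⅓)*(-26826) = 4 - 8942 = -8938)
(23553 + N) + 9162 = (23553 - 8938) + 9162 = 14615 + 9162 = 23777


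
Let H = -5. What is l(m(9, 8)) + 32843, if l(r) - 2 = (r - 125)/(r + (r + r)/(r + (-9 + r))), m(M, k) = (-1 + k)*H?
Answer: 17705983/539 ≈ 32850.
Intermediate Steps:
m(M, k) = 5 - 5*k (m(M, k) = (-1 + k)*(-5) = 5 - 5*k)
l(r) = 2 + (-125 + r)/(r + 2*r/(-9 + 2*r)) (l(r) = 2 + (r - 125)/(r + (r + r)/(r + (-9 + r))) = 2 + (-125 + r)/(r + (2*r)/(-9 + 2*r)) = 2 + (-125 + r)/(r + 2*r/(-9 + 2*r)))
l(m(9, 8)) + 32843 = 3*(375 - 91*(5 - 5*8) + 2*(5 - 5*8)²)/((5 - 5*8)*(-7 + 2*(5 - 5*8))) + 32843 = 3*(375 - 91*(5 - 40) + 2*(5 - 40)²)/((5 - 40)*(-7 + 2*(5 - 40))) + 32843 = 3*(375 - 91*(-35) + 2*(-35)²)/(-35*(-7 + 2*(-35))) + 32843 = 3*(-1/35)*(375 + 3185 + 2*1225)/(-7 - 70) + 32843 = 3*(-1/35)*(375 + 3185 + 2450)/(-77) + 32843 = 3*(-1/35)*(-1/77)*6010 + 32843 = 3606/539 + 32843 = 17705983/539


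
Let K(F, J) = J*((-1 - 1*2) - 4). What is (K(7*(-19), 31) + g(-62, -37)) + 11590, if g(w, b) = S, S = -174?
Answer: 11199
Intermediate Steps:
g(w, b) = -174
K(F, J) = -7*J (K(F, J) = J*((-1 - 2) - 4) = J*(-3 - 4) = J*(-7) = -7*J)
(K(7*(-19), 31) + g(-62, -37)) + 11590 = (-7*31 - 174) + 11590 = (-217 - 174) + 11590 = -391 + 11590 = 11199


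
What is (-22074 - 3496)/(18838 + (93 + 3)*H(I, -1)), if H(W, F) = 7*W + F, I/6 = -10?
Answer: 12785/10789 ≈ 1.1850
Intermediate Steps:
I = -60 (I = 6*(-10) = -60)
H(W, F) = F + 7*W
(-22074 - 3496)/(18838 + (93 + 3)*H(I, -1)) = (-22074 - 3496)/(18838 + (93 + 3)*(-1 + 7*(-60))) = -25570/(18838 + 96*(-1 - 420)) = -25570/(18838 + 96*(-421)) = -25570/(18838 - 40416) = -25570/(-21578) = -25570*(-1/21578) = 12785/10789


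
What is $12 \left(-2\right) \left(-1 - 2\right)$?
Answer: $72$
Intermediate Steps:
$12 \left(-2\right) \left(-1 - 2\right) = - 24 \left(-1 - 2\right) = \left(-24\right) \left(-3\right) = 72$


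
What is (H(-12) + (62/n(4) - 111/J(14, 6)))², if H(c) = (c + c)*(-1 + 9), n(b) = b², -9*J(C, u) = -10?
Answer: 132733441/1600 ≈ 82958.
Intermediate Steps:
J(C, u) = 10/9 (J(C, u) = -⅑*(-10) = 10/9)
H(c) = 16*c (H(c) = (2*c)*8 = 16*c)
(H(-12) + (62/n(4) - 111/J(14, 6)))² = (16*(-12) + (62/(4²) - 111/10/9))² = (-192 + (62/16 - 111*9/10))² = (-192 + (62*(1/16) - 999/10))² = (-192 + (31/8 - 999/10))² = (-192 - 3841/40)² = (-11521/40)² = 132733441/1600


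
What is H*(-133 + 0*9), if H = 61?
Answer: -8113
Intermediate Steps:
H*(-133 + 0*9) = 61*(-133 + 0*9) = 61*(-133 + 0) = 61*(-133) = -8113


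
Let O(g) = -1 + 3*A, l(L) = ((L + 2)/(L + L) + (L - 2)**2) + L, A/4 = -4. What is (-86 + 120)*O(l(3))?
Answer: -1666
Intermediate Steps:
A = -16 (A = 4*(-4) = -16)
l(L) = L + (-2 + L)**2 + (2 + L)/(2*L) (l(L) = ((2 + L)/((2*L)) + (-2 + L)**2) + L = ((2 + L)*(1/(2*L)) + (-2 + L)**2) + L = ((2 + L)/(2*L) + (-2 + L)**2) + L = ((-2 + L)**2 + (2 + L)/(2*L)) + L = L + (-2 + L)**2 + (2 + L)/(2*L))
O(g) = -49 (O(g) = -1 + 3*(-16) = -1 - 48 = -49)
(-86 + 120)*O(l(3)) = (-86 + 120)*(-49) = 34*(-49) = -1666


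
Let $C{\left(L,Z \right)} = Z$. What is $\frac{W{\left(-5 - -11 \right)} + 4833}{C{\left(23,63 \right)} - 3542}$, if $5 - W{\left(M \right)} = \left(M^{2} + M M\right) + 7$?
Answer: $- \frac{4759}{3479} \approx -1.3679$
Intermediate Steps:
$W{\left(M \right)} = -2 - 2 M^{2}$ ($W{\left(M \right)} = 5 - \left(\left(M^{2} + M M\right) + 7\right) = 5 - \left(\left(M^{2} + M^{2}\right) + 7\right) = 5 - \left(2 M^{2} + 7\right) = 5 - \left(7 + 2 M^{2}\right) = -2 - 2 M^{2}$)
$\frac{W{\left(-5 - -11 \right)} + 4833}{C{\left(23,63 \right)} - 3542} = \frac{\left(-2 - 2 \left(-5 - -11\right)^{2}\right) + 4833}{63 - 3542} = \frac{\left(-2 - 2 \left(-5 + 11\right)^{2}\right) + 4833}{-3479} = \left(\left(-2 - 2 \cdot 6^{2}\right) + 4833\right) \left(- \frac{1}{3479}\right) = \left(\left(-2 - 72\right) + 4833\right) \left(- \frac{1}{3479}\right) = \left(-74 + 4833\right) \left(- \frac{1}{3479}\right) = 4759 \left(- \frac{1}{3479}\right) = - \frac{4759}{3479}$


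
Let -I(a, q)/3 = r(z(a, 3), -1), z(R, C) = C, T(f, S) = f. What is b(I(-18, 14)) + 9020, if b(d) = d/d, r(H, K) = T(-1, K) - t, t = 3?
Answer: 9021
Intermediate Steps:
r(H, K) = -4 (r(H, K) = -1 - 1*3 = -1 - 3 = -4)
I(a, q) = 12 (I(a, q) = -3*(-4) = 12)
b(d) = 1
b(I(-18, 14)) + 9020 = 1 + 9020 = 9021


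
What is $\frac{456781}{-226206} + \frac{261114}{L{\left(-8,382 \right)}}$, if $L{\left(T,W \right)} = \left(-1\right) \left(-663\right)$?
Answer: $\frac{19587569227}{49991526} \approx 391.82$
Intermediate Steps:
$L{\left(T,W \right)} = 663$
$\frac{456781}{-226206} + \frac{261114}{L{\left(-8,382 \right)}} = \frac{456781}{-226206} + \frac{261114}{663} = 456781 \left(- \frac{1}{226206}\right) + 261114 \cdot \frac{1}{663} = - \frac{456781}{226206} + \frac{87038}{221} = \frac{19587569227}{49991526}$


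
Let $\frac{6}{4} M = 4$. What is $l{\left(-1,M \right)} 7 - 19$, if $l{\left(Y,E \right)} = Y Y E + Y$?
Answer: $- \frac{22}{3} \approx -7.3333$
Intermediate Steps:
$M = \frac{8}{3}$ ($M = \frac{2}{3} \cdot 4 = \frac{8}{3} \approx 2.6667$)
$l{\left(Y,E \right)} = Y + E Y^{2}$ ($l{\left(Y,E \right)} = Y^{2} E + Y = E Y^{2} + Y = Y + E Y^{2}$)
$l{\left(-1,M \right)} 7 - 19 = - (1 + \frac{8}{3} \left(-1\right)) 7 - 19 = - (1 - \frac{8}{3}) 7 - 19 = \left(-1\right) \left(- \frac{5}{3}\right) 7 - 19 = \frac{5}{3} \cdot 7 - 19 = \frac{35}{3} - 19 = - \frac{22}{3}$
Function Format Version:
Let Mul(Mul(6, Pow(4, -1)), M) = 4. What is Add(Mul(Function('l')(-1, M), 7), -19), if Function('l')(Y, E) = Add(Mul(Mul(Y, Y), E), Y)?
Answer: Rational(-22, 3) ≈ -7.3333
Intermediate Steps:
M = Rational(8, 3) (M = Mul(Rational(2, 3), 4) = Rational(8, 3) ≈ 2.6667)
Function('l')(Y, E) = Add(Y, Mul(E, Pow(Y, 2))) (Function('l')(Y, E) = Add(Mul(Pow(Y, 2), E), Y) = Add(Mul(E, Pow(Y, 2)), Y) = Add(Y, Mul(E, Pow(Y, 2))))
Add(Mul(Function('l')(-1, M), 7), -19) = Add(Mul(Mul(-1, Add(1, Mul(Rational(8, 3), -1))), 7), -19) = Add(Mul(Mul(-1, Add(1, Rational(-8, 3))), 7), -19) = Add(Mul(Mul(-1, Rational(-5, 3)), 7), -19) = Add(Mul(Rational(5, 3), 7), -19) = Add(Rational(35, 3), -19) = Rational(-22, 3)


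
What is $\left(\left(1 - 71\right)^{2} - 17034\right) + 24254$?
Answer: $12120$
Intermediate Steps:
$\left(\left(1 - 71\right)^{2} - 17034\right) + 24254 = \left(\left(-70\right)^{2} - 17034\right) + 24254 = \left(4900 - 17034\right) + 24254 = -12134 + 24254 = 12120$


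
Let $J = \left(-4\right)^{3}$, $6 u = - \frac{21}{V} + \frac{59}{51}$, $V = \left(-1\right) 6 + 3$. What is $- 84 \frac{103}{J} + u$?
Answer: $\frac{334267}{2448} \approx 136.55$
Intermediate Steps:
$V = -3$ ($V = -6 + 3 = -3$)
$u = \frac{208}{153}$ ($u = \frac{- \frac{21}{-3} + \frac{59}{51}}{6} = \frac{\left(-21\right) \left(- \frac{1}{3}\right) + 59 \cdot \frac{1}{51}}{6} = \frac{7 + \frac{59}{51}}{6} = \frac{1}{6} \cdot \frac{416}{51} = \frac{208}{153} \approx 1.3595$)
$J = -64$
$- 84 \frac{103}{J} + u = - 84 \frac{103}{-64} + \frac{208}{153} = - 84 \cdot 103 \left(- \frac{1}{64}\right) + \frac{208}{153} = \left(-84\right) \left(- \frac{103}{64}\right) + \frac{208}{153} = \frac{2163}{16} + \frac{208}{153} = \frac{334267}{2448}$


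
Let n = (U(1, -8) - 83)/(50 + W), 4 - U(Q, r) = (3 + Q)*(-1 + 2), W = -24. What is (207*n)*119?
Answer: -2044539/26 ≈ -78636.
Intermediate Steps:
U(Q, r) = 1 - Q (U(Q, r) = 4 - (3 + Q)*(-1 + 2) = 4 - (3 + Q) = 4 + (-3 - Q) = 1 - Q)
n = -83/26 (n = ((1 - 1*1) - 83)/(50 - 24) = ((1 - 1) - 83)/26 = (0 - 83)*(1/26) = -83*1/26 = -83/26 ≈ -3.1923)
(207*n)*119 = (207*(-83/26))*119 = -17181/26*119 = -2044539/26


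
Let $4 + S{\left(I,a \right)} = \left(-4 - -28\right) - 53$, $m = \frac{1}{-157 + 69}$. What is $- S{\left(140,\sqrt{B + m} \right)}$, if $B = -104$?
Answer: $33$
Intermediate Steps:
$m = - \frac{1}{88}$ ($m = \frac{1}{-88} = - \frac{1}{88} \approx -0.011364$)
$S{\left(I,a \right)} = -33$ ($S{\left(I,a \right)} = -4 - 29 = -33$)
$- S{\left(140,\sqrt{B + m} \right)} = \left(-1\right) \left(-33\right) = 33$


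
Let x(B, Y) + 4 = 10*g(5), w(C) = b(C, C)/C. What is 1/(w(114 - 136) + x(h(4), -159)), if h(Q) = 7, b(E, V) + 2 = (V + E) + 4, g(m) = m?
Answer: 11/527 ≈ 0.020873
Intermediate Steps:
b(E, V) = 2 + E + V (b(E, V) = -2 + ((V + E) + 4) = -2 + ((E + V) + 4) = -2 + (4 + E + V) = 2 + E + V)
w(C) = (2 + 2*C)/C (w(C) = (2 + C + C)/C = (2 + 2*C)/C)
x(B, Y) = 46 (x(B, Y) = -4 + 10*5 = -4 + 50 = 46)
1/(w(114 - 136) + x(h(4), -159)) = 1/((2 + 2/(114 - 136)) + 46) = 1/((2 + 2/(-22)) + 46) = 1/((2 + 2*(-1/22)) + 46) = 1/((2 - 1/11) + 46) = 1/(21/11 + 46) = 1/(527/11) = 11/527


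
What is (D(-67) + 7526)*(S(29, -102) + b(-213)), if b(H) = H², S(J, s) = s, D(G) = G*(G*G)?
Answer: -13273959279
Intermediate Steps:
D(G) = G³ (D(G) = G*G² = G³)
(D(-67) + 7526)*(S(29, -102) + b(-213)) = ((-67)³ + 7526)*(-102 + (-213)²) = (-300763 + 7526)*(-102 + 45369) = -293237*45267 = -13273959279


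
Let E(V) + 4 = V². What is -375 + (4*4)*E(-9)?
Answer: 857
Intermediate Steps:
E(V) = -4 + V²
-375 + (4*4)*E(-9) = -375 + (4*4)*(-4 + (-9)²) = -375 + 16*(-4 + 81) = -375 + 16*77 = -375 + 1232 = 857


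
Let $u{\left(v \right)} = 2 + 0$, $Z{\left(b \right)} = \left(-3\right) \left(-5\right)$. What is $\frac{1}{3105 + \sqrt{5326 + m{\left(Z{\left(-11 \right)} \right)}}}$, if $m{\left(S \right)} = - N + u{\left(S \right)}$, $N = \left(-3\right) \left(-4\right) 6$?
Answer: $\frac{345}{1070641} - \frac{2 \sqrt{146}}{3211923} \approx 0.00031471$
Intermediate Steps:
$N = 72$ ($N = 12 \cdot 6 = 72$)
$Z{\left(b \right)} = 15$
$u{\left(v \right)} = 2$
$m{\left(S \right)} = -70$ ($m{\left(S \right)} = \left(-1\right) 72 + 2 = -72 + 2 = -70$)
$\frac{1}{3105 + \sqrt{5326 + m{\left(Z{\left(-11 \right)} \right)}}} = \frac{1}{3105 + \sqrt{5326 - 70}} = \frac{1}{3105 + \sqrt{5256}} = \frac{1}{3105 + 6 \sqrt{146}}$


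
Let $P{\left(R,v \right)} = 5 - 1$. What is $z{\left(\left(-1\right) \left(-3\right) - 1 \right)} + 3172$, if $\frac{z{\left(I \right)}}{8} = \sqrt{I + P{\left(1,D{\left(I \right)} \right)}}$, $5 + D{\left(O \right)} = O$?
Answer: $3172 + 8 \sqrt{6} \approx 3191.6$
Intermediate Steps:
$D{\left(O \right)} = -5 + O$
$P{\left(R,v \right)} = 4$ ($P{\left(R,v \right)} = 5 - 1 = 4$)
$z{\left(I \right)} = 8 \sqrt{4 + I}$ ($z{\left(I \right)} = 8 \sqrt{I + 4} = 8 \sqrt{4 + I}$)
$z{\left(\left(-1\right) \left(-3\right) - 1 \right)} + 3172 = 8 \sqrt{4 - -2} + 3172 = 8 \sqrt{4 + \left(3 - 1\right)} + 3172 = 8 \sqrt{4 + 2} + 3172 = 8 \sqrt{6} + 3172 = 3172 + 8 \sqrt{6}$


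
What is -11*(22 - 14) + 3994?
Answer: 3906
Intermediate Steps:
-11*(22 - 14) + 3994 = -11*8 + 3994 = -88 + 3994 = 3906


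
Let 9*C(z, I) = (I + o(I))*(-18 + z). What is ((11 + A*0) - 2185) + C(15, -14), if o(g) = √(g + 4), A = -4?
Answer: -6508/3 - I*√10/3 ≈ -2169.3 - 1.0541*I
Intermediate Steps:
o(g) = √(4 + g)
C(z, I) = (-18 + z)*(I + √(4 + I))/9 (C(z, I) = ((I + √(4 + I))*(-18 + z))/9 = ((-18 + z)*(I + √(4 + I)))/9 = (-18 + z)*(I + √(4 + I))/9)
((11 + A*0) - 2185) + C(15, -14) = ((11 - 4*0) - 2185) + (-2*(-14) - 2*√(4 - 14) + (⅑)*(-14)*15 + (⅑)*15*√(4 - 14)) = ((11 + 0) - 2185) + (28 - 2*I*√10 - 70/3 + (⅑)*15*√(-10)) = (11 - 2185) + (28 - 2*I*√10 - 70/3 + (⅑)*15*(I*√10)) = -2174 + (28 - 2*I*√10 - 70/3 + 5*I*√10/3) = -2174 + (14/3 - I*√10/3) = -6508/3 - I*√10/3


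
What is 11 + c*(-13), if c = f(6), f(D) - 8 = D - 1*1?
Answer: -158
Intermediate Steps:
f(D) = 7 + D (f(D) = 8 + (D - 1*1) = 8 + (D - 1) = 8 + (-1 + D) = 7 + D)
c = 13 (c = 7 + 6 = 13)
11 + c*(-13) = 11 + 13*(-13) = 11 - 169 = -158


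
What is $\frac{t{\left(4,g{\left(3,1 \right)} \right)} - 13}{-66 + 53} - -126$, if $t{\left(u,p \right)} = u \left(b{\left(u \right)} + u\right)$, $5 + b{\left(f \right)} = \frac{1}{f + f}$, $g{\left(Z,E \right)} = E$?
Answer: $\frac{3309}{26} \approx 127.27$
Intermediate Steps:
$b{\left(f \right)} = -5 + \frac{1}{2 f}$ ($b{\left(f \right)} = -5 + \frac{1}{f + f} = -5 + \frac{1}{2 f}$)
$t{\left(u,p \right)} = u \left(-5 + u + \frac{1}{2 u}\right)$ ($t{\left(u,p \right)} = u \left(\left(-5 + \frac{1}{2 u}\right) + u\right) = u \left(-5 + u + \frac{1}{2 u}\right)$)
$\frac{t{\left(4,g{\left(3,1 \right)} \right)} - 13}{-66 + 53} - -126 = \frac{\left(\frac{1}{2} + 4 \left(-5 + 4\right)\right) - 13}{-66 + 53} - -126 = \frac{\left(\frac{1}{2} + 4 \left(-1\right)\right) - 13}{-13} + 126 = \left(\left(\frac{1}{2} - 4\right) - 13\right) \left(- \frac{1}{13}\right) + 126 = \left(- \frac{7}{2} - 13\right) \left(- \frac{1}{13}\right) + 126 = \left(- \frac{33}{2}\right) \left(- \frac{1}{13}\right) + 126 = \frac{33}{26} + 126 = \frac{3309}{26}$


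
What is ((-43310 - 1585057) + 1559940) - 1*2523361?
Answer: -2591788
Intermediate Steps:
((-43310 - 1585057) + 1559940) - 1*2523361 = (-1628367 + 1559940) - 2523361 = -68427 - 2523361 = -2591788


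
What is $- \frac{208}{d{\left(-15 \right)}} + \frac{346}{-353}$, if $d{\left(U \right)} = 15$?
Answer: $- \frac{78614}{5295} \approx -14.847$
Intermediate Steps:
$- \frac{208}{d{\left(-15 \right)}} + \frac{346}{-353} = - \frac{208}{15} + \frac{346}{-353} = \left(-208\right) \frac{1}{15} + 346 \left(- \frac{1}{353}\right) = - \frac{208}{15} - \frac{346}{353} = - \frac{78614}{5295}$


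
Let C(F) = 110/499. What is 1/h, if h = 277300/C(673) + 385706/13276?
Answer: 73018/91853919643 ≈ 7.9494e-7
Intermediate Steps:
C(F) = 110/499 (C(F) = 110*(1/499) = 110/499)
h = 91853919643/73018 (h = 277300/(110/499) + 385706/13276 = 277300*(499/110) + 385706*(1/13276) = 13837270/11 + 192853/6638 = 91853919643/73018 ≈ 1.2580e+6)
1/h = 1/(91853919643/73018) = 73018/91853919643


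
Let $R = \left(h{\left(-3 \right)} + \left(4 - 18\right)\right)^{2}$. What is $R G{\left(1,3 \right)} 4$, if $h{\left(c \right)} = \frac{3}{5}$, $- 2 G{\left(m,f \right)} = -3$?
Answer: $\frac{26934}{25} \approx 1077.4$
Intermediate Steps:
$G{\left(m,f \right)} = \frac{3}{2}$ ($G{\left(m,f \right)} = \left(- \frac{1}{2}\right) \left(-3\right) = \frac{3}{2}$)
$h{\left(c \right)} = \frac{3}{5}$ ($h{\left(c \right)} = 3 \cdot \frac{1}{5} = \frac{3}{5}$)
$R = \frac{4489}{25}$ ($R = \left(\frac{3}{5} + \left(4 - 18\right)\right)^{2} = \left(\frac{3}{5} - 14\right)^{2} = \left(- \frac{67}{5}\right)^{2} = \frac{4489}{25} \approx 179.56$)
$R G{\left(1,3 \right)} 4 = \frac{4489}{25} \cdot \frac{3}{2} \cdot 4 = \frac{13467}{50} \cdot 4 = \frac{26934}{25}$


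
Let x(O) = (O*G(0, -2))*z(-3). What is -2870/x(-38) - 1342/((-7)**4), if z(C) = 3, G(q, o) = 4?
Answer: 3139459/547428 ≈ 5.7349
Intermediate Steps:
x(O) = 12*O (x(O) = (O*4)*3 = (4*O)*3 = 12*O)
-2870/x(-38) - 1342/((-7)**4) = -2870/(12*(-38)) - 1342/((-7)**4) = -2870/(-456) - 1342/2401 = -2870*(-1/456) - 1342*1/2401 = 1435/228 - 1342/2401 = 3139459/547428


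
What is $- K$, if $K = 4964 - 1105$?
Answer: $-3859$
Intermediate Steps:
$K = 3859$
$- K = \left(-1\right) 3859 = -3859$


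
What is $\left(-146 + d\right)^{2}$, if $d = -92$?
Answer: $56644$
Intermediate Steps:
$\left(-146 + d\right)^{2} = \left(-146 - 92\right)^{2} = \left(-238\right)^{2} = 56644$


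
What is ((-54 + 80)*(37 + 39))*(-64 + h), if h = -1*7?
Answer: -140296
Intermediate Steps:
h = -7
((-54 + 80)*(37 + 39))*(-64 + h) = ((-54 + 80)*(37 + 39))*(-64 - 7) = (26*76)*(-71) = 1976*(-71) = -140296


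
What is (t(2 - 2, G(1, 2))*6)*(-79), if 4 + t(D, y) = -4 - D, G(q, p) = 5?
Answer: 3792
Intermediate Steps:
t(D, y) = -8 - D (t(D, y) = -4 + (-4 - D) = -8 - D)
(t(2 - 2, G(1, 2))*6)*(-79) = ((-8 - (2 - 2))*6)*(-79) = ((-8 - 1*0)*6)*(-79) = ((-8 + 0)*6)*(-79) = -8*6*(-79) = -48*(-79) = 3792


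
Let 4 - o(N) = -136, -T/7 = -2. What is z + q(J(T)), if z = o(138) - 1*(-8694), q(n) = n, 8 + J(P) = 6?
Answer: 8832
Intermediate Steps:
T = 14 (T = -7*(-2) = 14)
J(P) = -2 (J(P) = -8 + 6 = -2)
o(N) = 140 (o(N) = 4 - 1*(-136) = 4 + 136 = 140)
z = 8834 (z = 140 - 1*(-8694) = 140 + 8694 = 8834)
z + q(J(T)) = 8834 - 2 = 8832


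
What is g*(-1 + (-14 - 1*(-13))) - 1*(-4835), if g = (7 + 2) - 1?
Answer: 4819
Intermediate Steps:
g = 8 (g = 9 - 1 = 8)
g*(-1 + (-14 - 1*(-13))) - 1*(-4835) = 8*(-1 + (-14 - 1*(-13))) - 1*(-4835) = 8*(-1 + (-14 + 13)) + 4835 = 8*(-1 - 1) + 4835 = 8*(-2) + 4835 = -16 + 4835 = 4819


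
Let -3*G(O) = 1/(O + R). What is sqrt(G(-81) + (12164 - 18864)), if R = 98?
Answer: I*sqrt(17426751)/51 ≈ 81.854*I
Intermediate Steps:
G(O) = -1/(3*(98 + O)) (G(O) = -1/(3*(O + 98)) = -1/(3*(98 + O)))
sqrt(G(-81) + (12164 - 18864)) = sqrt(-1/(294 + 3*(-81)) + (12164 - 18864)) = sqrt(-1/(294 - 243) - 6700) = sqrt(-1/51 - 6700) = sqrt(-341701/51) = I*sqrt(17426751)/51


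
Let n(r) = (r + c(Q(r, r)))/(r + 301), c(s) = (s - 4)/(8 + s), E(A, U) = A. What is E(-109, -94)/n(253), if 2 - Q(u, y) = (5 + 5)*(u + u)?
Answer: -699425/2942 ≈ -237.74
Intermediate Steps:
Q(u, y) = 2 - 20*u (Q(u, y) = 2 - (5 + 5)*(u + u) = 2 - 10*2*u = 2 - 20*u)
c(s) = (-4 + s)/(8 + s)
n(r) = (r + (-2 - 20*r)/(10 - 20*r))/(301 + r) (n(r) = (r + (-4 + (2 - 20*r))/(8 + (2 - 20*r)))/(r + 301) = (r + (-2 - 20*r)/(10 - 20*r))/(301 + r))
E(-109, -94)/n(253) = -109*5*(-301 + 2*253**2 + 601*253)/(1 + 5*253 + 10*253**2) = -109*5*(-301 + 2*64009 + 152053)/(1 + 1265 + 10*64009) = -109*5*(-301 + 128018 + 152053)/(1 + 1265 + 640090) = -109/((1/5)*641356/279770) = -109/((1/5)*(1/279770)*641356) = -109/320678/699425 = -109*699425/320678 = -699425/2942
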